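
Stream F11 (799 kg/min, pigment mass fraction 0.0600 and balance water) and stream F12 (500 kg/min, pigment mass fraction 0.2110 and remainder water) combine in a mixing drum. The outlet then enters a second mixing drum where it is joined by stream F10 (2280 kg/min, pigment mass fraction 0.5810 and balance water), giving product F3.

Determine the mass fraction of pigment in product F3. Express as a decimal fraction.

Overall, product flow = 3579 kg/min.
pigment in = 799×0.060 + 500×0.211 + 2280×0.581 = 1478.1 kg/min.
pigment fraction in F3 = 0.4130.

0.4130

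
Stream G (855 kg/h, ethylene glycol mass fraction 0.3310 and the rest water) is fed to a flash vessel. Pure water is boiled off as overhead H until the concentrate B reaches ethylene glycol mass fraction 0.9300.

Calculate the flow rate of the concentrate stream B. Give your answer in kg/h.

304.3 kg/h

ethylene glycol is conserved: 855×0.331 = 283 kg/h all reports to the concentrate.
Concentrate = 283/(target fraction) = 304.31 kg/h.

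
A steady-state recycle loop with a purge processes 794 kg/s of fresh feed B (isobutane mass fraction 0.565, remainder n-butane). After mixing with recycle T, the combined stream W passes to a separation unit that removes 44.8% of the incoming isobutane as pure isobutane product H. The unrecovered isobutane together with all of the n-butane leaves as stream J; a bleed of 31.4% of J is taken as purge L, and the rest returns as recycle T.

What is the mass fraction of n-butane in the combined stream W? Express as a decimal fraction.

0.604

n-butane enters only via B and leaves only via the purge: 794×0.435 = 0.314×(n-butane in J), and the separation unit passes all n-butane, so n-butane in W = n-butane in J = 1100 kg/s.
isobutane in W: m_A = 794×0.565 + (1−0.314)·(1−0.448)·m_A, so m_A = 448.61/0.6213 = 722.02 kg/s.
W = 722.02 + 1100 = 1822 kg/s.
n-butane fraction in W = 1100/1822 = 0.604.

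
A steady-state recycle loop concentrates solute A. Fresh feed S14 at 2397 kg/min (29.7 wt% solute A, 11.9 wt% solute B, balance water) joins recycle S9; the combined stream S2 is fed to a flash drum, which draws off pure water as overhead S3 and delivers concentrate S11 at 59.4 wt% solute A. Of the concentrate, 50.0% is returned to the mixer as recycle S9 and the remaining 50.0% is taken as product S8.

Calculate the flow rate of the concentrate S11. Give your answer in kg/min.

Overall solute A balance (none leaves overhead): solute A in fresh feed = solute A in product, i.e. 2397×0.297 = (1−0.500)·S11·0.594.
S11 = 711.91/(0.594×0.500) = 2397 kg/min.

2397 kg/min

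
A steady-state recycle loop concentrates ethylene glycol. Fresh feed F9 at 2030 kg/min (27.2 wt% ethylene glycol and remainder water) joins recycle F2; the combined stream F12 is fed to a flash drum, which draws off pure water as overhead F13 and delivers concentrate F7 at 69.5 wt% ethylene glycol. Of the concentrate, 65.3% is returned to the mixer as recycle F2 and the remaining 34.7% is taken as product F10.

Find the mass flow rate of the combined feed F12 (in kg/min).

Overall ethylene glycol balance (none leaves overhead): ethylene glycol in fresh feed = ethylene glycol in product, i.e. 2030×0.272 = (1−0.653)·F7·0.695.
F7 = 552.16/(0.695×0.347) = 2289.6 kg/min.
Recycle F2 = 0.653×2289.6 = 1495.1 kg/min.
Combined feed F12 = 2030 + 1495.1 = 3525.1 kg/min.

3525 kg/min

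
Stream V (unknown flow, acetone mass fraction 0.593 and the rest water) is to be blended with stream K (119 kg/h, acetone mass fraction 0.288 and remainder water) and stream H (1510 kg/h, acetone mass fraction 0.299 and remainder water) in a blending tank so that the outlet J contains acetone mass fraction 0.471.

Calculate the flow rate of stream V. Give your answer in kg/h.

2307 kg/h

Let V be the unknown flow. Total out = 1629 + V.
acetone balance: 485.76 + 0.593·V = 0.471·(1629 + V)
(0.593 − 0.471)·V = 0.471×1629 − 485.76 = 281.5
V = 281.5 / 0.122 = 2307.4 kg/h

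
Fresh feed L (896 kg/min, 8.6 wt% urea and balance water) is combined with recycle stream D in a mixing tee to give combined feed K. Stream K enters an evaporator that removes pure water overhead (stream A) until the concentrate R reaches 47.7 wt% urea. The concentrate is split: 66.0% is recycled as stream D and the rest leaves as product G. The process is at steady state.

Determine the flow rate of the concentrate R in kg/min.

Overall urea balance (none leaves overhead): urea in fresh feed = urea in product, i.e. 896×0.086 = (1−0.660)·R·0.477.
R = 77.056/(0.477×0.340) = 475.13 kg/min.

475.1 kg/min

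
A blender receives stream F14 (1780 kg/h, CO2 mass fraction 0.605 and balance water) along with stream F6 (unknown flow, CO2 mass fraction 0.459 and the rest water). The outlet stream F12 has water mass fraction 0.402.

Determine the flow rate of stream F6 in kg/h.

89.64 kg/h

Let F6 be the unknown flow. Total out = 1780 + F6.
water balance: 703.1 + 0.541·F6 = 0.402·(1780 + F6)
(0.541 − 0.402)·F6 = 0.402×1780 − 703.1 = 12.46
F6 = 12.46 / 0.139 = 89.64 kg/h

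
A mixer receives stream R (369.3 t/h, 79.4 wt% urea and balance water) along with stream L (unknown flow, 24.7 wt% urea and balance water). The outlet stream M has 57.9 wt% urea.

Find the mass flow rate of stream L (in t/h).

Let L be the unknown flow. Total out = 369.3 + L.
urea balance: 293.22 + 0.247·L = 0.579·(369.3 + L)
(0.247 − 0.579)·L = 0.579×369.3 − 293.22 = -79.4
L = -79.4 / -0.332 = 239.16 t/h

239.2 t/h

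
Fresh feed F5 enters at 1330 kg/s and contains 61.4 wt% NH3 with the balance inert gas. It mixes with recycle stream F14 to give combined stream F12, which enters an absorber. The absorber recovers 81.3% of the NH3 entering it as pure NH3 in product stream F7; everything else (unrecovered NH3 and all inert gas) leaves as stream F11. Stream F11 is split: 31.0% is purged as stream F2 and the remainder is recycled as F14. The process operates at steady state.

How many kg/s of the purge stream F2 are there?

inert gas enters only via F5 and leaves only via the purge: 1330×0.386 = 0.310×(inert gas in F11), and the absorber passes all inert gas, so inert gas in F12 = inert gas in F11 = 1656.1 kg/s.
NH3 in F12: m_A = 1330×0.614 + (1−0.310)·(1−0.813)·m_A, so m_A = 816.62/0.8710 = 937.6 kg/s.
F11 = (1−0.813)×937.6 + 1656.1 = 1831.4 kg/s.
Purge F2 = 0.310×1831.4 = 567.73 kg/s.

567.7 kg/s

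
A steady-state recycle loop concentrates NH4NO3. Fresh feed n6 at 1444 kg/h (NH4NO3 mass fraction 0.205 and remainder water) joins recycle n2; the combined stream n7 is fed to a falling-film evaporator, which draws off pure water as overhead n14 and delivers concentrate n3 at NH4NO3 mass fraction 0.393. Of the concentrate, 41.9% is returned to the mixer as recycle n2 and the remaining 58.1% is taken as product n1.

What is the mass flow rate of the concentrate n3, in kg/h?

1296 kg/h

Overall NH4NO3 balance (none leaves overhead): NH4NO3 in fresh feed = NH4NO3 in product, i.e. 1444×0.205 = (1−0.419)·n3·0.393.
n3 = 296.02/(0.393×0.581) = 1296.4 kg/h.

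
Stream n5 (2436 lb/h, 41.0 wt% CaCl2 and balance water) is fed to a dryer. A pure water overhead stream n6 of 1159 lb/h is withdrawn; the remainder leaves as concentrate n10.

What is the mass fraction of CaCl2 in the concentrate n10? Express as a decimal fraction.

CaCl2 is not removed: 2436×0.410 = 998.76 lb/h of CaCl2 enters n10.
Concentrate = 2436 − 1159 = 1277 lb/h.
Mass fraction = 998.76/1277 = 0.782.

0.782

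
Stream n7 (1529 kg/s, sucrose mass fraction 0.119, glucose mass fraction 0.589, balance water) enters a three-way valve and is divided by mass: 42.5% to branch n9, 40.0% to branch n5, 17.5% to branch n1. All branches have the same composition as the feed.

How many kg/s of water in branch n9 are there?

189.7 kg/s

Branch n9 total = 0.425×1529 = 649.82 kg/s.
water in n9 = 0.292×649.82 = 189.75 kg/s.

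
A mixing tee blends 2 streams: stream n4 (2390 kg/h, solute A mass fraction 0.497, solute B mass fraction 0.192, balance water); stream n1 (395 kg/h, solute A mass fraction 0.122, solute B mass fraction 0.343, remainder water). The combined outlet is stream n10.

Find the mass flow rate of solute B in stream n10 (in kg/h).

solute B out = solute B in = 2390×0.192 + 395×0.343 = 594.37 kg/h.

594.4 kg/h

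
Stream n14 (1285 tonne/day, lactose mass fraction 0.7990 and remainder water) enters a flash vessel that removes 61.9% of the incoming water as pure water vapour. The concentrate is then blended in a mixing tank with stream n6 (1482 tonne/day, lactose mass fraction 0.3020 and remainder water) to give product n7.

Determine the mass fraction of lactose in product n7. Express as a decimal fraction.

Vapour removed = 0.619×0.201×1285 = 159.88 tonne/day; concentrate = 1125.1 tonne/day.
lactose reaching the mixer = 1026.7 (from concentrate) + 1482×0.302 = 1474.3 tonne/day.
Product flow = 1125.1 + 1482 = 2607.1 tonne/day; lactose fraction = 0.5655.

0.5655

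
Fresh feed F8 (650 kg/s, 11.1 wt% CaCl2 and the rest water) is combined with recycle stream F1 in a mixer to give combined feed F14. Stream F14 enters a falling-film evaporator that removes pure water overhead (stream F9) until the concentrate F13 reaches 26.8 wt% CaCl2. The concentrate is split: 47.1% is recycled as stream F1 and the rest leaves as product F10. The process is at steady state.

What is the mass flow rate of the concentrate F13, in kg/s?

Overall CaCl2 balance (none leaves overhead): CaCl2 in fresh feed = CaCl2 in product, i.e. 650×0.111 = (1−0.471)·F13·0.268.
F13 = 72.15/(0.268×0.529) = 508.92 kg/s.

508.9 kg/s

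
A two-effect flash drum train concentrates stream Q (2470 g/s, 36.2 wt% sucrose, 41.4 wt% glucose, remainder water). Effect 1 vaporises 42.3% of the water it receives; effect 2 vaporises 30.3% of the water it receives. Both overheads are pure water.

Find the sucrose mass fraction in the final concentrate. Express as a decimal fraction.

water in feed = 2470×0.224 = 553.28 g/s.
After stage 1: water left = (1−0.423)×553.28 = 319.24; stream total = 2236 g/s.
After stage 2: water left = (1−0.303)×319.24 = 222.51; final concentrate = 2139.2 g/s.
sucrose fraction = 894.14/2139.2 = 0.418.

0.418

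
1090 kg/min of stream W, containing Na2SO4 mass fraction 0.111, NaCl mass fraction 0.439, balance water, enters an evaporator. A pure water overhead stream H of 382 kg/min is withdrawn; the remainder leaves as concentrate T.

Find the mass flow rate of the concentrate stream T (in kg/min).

Concentrate = 1090 − 382 = 708 kg/min.

708 kg/min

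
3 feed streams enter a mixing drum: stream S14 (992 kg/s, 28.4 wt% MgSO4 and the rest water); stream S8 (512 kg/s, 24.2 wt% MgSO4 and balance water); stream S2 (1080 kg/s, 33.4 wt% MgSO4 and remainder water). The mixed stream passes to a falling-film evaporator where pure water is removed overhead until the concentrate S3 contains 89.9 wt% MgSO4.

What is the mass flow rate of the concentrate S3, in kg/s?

852.4 kg/s

MgSO4 entering = 992×0.284 + 512×0.242 + 1080×0.334 = 766.35 kg/s.
All MgSO4 reports to S3, so S3 = 766.35/0.899 = 852.45 kg/s.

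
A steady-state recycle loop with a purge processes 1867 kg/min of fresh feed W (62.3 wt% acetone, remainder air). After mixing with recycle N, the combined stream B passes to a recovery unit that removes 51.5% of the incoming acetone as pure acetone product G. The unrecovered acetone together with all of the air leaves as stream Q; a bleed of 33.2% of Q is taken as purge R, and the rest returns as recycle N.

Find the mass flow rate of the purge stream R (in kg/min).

980.9 kg/min

air enters only via W and leaves only via the purge: 1867×0.377 = 0.332×(air in Q), and the recovery unit passes all air, so air in B = air in Q = 2120.1 kg/min.
acetone in B: m_A = 1867×0.623 + (1−0.332)·(1−0.515)·m_A, so m_A = 1163.1/0.6760 = 1720.6 kg/min.
Q = (1−0.515)×1720.6 + 2120.1 = 2954.5 kg/min.
Purge R = 0.332×2954.5 = 980.91 kg/min.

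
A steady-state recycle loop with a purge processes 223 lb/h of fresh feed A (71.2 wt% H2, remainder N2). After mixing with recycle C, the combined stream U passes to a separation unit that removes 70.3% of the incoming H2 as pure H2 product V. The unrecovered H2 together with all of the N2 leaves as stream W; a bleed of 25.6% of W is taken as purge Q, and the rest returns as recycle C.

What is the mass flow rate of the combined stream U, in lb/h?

N2 enters only via A and leaves only via the purge: 223×0.288 = 0.256×(N2 in W), and the separation unit passes all N2, so N2 in U = N2 in W = 250.87 lb/h.
H2 in U: m_A = 223×0.712 + (1−0.256)·(1−0.703)·m_A, so m_A = 158.78/0.7790 = 203.81 lb/h.
U = 203.81 + 250.87 = 454.69 lb/h.

454.7 lb/h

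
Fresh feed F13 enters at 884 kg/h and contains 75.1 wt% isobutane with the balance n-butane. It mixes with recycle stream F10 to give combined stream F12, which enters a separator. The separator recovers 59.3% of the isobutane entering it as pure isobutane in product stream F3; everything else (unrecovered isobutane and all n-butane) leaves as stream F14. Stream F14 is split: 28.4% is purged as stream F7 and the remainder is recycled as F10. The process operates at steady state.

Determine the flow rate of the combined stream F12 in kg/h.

n-butane enters only via F13 and leaves only via the purge: 884×0.249 = 0.284×(n-butane in F14), and the separator passes all n-butane, so n-butane in F12 = n-butane in F14 = 775.06 kg/h.
isobutane in F12: m_A = 884×0.751 + (1−0.284)·(1−0.593)·m_A, so m_A = 663.88/0.7086 = 936.91 kg/h.
F12 = 936.91 + 775.06 = 1712 kg/h.

1712 kg/h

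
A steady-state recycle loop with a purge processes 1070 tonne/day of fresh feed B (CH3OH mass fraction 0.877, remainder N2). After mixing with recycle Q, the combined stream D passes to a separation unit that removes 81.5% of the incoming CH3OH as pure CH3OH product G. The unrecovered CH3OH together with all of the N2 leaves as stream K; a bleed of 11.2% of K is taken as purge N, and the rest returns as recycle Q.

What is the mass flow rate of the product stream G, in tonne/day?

915.1 tonne/day

CH3OH in D: m_A = 1070×0.877 + (1−0.112)·(1−0.815)·m_A, so m_A = 938.39/0.8357 = 1122.9 tonne/day.
Product G = 0.815×1122.9 = 915.12 tonne/day.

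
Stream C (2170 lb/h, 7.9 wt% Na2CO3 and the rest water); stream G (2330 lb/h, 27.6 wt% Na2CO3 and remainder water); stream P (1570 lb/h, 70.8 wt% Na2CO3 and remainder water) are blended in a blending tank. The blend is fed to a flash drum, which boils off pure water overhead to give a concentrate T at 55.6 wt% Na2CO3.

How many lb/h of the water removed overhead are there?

2606 lb/h

Na2CO3 entering = 2170×0.079 + 2330×0.276 + 1570×0.708 = 1926.1 lb/h.
All Na2CO3 reports to T, so T = 1926.1/0.556 = 3464.2 lb/h.
Total feed = 6070 lb/h; overhead = 6070 − 3464.2 = 2605.8 lb/h.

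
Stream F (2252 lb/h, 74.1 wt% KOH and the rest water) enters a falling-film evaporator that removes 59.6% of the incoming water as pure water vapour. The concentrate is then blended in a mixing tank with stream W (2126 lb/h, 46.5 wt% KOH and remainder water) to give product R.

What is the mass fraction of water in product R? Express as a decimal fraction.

Vapour removed = 0.596×0.259×2252 = 347.63 lb/h; concentrate = 1904.4 lb/h.
water reaching the mixer = 235.64 (from concentrate) + 2126×0.535 = 1373.1 lb/h.
Product flow = 1904.4 + 2126 = 4030.4 lb/h; water fraction = 0.341.

0.341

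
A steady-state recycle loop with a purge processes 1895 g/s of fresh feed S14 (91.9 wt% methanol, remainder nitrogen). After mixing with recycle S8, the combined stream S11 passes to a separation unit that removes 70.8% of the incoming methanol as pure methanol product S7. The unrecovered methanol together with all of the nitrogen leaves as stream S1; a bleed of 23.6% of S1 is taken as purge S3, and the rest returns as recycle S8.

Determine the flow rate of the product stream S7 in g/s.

1587 g/s

methanol in S11: m_A = 1895×0.919 + (1−0.236)·(1−0.708)·m_A, so m_A = 1741.5/0.7769 = 2241.6 g/s.
Product S7 = 0.708×2241.6 = 1587 g/s.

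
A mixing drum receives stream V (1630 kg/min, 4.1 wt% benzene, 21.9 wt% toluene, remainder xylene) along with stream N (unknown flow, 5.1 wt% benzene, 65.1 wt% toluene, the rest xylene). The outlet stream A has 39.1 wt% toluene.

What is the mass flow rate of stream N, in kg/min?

Let N be the unknown flow. Total out = 1630 + N.
toluene balance: 356.97 + 0.651·N = 0.391·(1630 + N)
(0.651 − 0.391)·N = 0.391×1630 − 356.97 = 280.36
N = 280.36 / 0.260 = 1078.3 kg/min

1078 kg/min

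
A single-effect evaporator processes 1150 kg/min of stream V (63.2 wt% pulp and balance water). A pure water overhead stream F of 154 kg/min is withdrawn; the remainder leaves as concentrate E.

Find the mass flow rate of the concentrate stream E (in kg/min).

996 kg/min

Concentrate = 1150 − 154 = 996 kg/min.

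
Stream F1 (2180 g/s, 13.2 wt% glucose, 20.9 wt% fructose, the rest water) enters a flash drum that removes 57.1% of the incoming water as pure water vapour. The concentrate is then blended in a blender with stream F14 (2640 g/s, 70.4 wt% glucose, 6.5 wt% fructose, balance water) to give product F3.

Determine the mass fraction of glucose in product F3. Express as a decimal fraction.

0.5366

Vapour removed = 0.571×0.659×2180 = 820.31 g/s; concentrate = 1359.7 g/s.
glucose reaching the mixer = 287.76 (from concentrate) + 2640×0.704 = 2146.3 g/s.
Product flow = 1359.7 + 2640 = 3999.7 g/s; glucose fraction = 0.5366.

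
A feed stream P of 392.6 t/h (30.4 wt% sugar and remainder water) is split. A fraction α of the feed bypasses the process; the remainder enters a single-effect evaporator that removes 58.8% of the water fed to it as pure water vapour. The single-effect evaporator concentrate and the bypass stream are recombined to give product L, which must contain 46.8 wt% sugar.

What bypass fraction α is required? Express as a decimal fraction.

All 392.6×0.304 = 119.35 t/h of sugar reaches L, so L = 119.35/0.468 = 255.02 t/h and vapour = 137.58 t/h.
The evaporator receives (1−α)·392.6 of feed at 0.696 water and removes 0.588 of that water:
0.588×0.696×(1−α)×392.6 = 137.58
(1−α) = 137.58/160.67 = 0.8563;  α = 0.1437.

0.144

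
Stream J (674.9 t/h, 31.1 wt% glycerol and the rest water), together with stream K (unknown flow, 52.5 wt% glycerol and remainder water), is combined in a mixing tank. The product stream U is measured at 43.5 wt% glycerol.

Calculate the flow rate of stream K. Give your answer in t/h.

929.9 t/h

Let K be the unknown flow. Total out = 674.9 + K.
glycerol balance: 209.89 + 0.525·K = 0.435·(674.9 + K)
(0.525 − 0.435)·K = 0.435×674.9 − 209.89 = 83.688
K = 83.688 / 0.090 = 929.86 t/h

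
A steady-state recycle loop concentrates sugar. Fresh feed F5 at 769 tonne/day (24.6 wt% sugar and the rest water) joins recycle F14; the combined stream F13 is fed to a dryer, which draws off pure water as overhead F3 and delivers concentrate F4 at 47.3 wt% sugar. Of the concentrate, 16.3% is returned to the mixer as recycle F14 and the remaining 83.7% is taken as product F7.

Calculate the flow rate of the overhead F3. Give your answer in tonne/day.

369.1 tonne/day

Overall sugar balance (none leaves overhead): sugar in fresh feed = sugar in product, i.e. 769×0.246 = (1−0.163)·F4·0.473.
F4 = 189.17/(0.473×0.837) = 477.83 tonne/day.
Recycle F14 = 0.163×477.83 = 77.887 tonne/day.
Combined feed F13 = 769 + 77.887 = 846.89 tonne/day.
Overhead F3 = F13 − F4 = 846.89 − 477.83 = 369.05 tonne/day.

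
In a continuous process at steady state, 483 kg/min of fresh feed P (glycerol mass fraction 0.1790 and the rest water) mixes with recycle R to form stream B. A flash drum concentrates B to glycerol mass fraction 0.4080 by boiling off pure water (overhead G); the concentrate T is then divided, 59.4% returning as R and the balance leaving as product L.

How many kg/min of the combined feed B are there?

Overall glycerol balance (none leaves overhead): glycerol in fresh feed = glycerol in product, i.e. 483×0.179 = (1−0.594)·T·0.408.
T = 86.457/(0.408×0.406) = 521.93 kg/min.
Recycle R = 0.594×521.93 = 310.03 kg/min.
Combined feed B = 483 + 310.03 = 793.03 kg/min.

793 kg/min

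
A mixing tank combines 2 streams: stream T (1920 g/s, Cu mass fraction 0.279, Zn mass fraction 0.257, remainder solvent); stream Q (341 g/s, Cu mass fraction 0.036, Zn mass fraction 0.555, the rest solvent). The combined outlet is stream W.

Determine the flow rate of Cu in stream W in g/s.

548 g/s

Cu out = Cu in = 1920×0.279 + 341×0.036 = 547.96 g/s.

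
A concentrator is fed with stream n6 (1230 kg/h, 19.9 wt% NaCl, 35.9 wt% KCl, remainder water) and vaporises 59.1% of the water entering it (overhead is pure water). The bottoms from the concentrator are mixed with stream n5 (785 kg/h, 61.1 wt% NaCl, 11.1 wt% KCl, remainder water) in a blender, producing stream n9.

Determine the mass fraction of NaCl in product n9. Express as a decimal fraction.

Vapour removed = 0.591×0.442×1230 = 321.3 kg/h; concentrate = 908.7 kg/h.
NaCl reaching the mixer = 244.77 (from concentrate) + 785×0.611 = 724.4 kg/h.
Product flow = 908.7 + 785 = 1693.7 kg/h; NaCl fraction = 0.4277.

0.4277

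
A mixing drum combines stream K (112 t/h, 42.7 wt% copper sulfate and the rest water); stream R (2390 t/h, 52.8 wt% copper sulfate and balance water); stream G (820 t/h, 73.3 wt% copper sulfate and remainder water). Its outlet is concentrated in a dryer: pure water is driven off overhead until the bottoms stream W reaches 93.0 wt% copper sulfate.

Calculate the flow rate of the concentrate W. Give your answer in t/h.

2055 t/h

copper sulfate entering = 112×0.427 + 2390×0.528 + 820×0.733 = 1910.8 t/h.
All copper sulfate reports to W, so W = 1910.8/0.930 = 2054.6 t/h.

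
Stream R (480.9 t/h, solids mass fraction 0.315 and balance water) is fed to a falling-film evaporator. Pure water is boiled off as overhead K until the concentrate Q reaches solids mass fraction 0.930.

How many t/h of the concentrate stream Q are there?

162.9 t/h

solids is conserved: 480.9×0.315 = 151.48 t/h all reports to the concentrate.
Concentrate = 151.48/(target fraction) = 162.89 t/h.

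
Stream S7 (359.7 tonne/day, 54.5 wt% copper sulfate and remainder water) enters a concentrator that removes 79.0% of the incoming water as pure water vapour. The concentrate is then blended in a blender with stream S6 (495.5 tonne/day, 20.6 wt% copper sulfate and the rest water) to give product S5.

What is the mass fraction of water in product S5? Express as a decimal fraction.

Vapour removed = 0.790×0.455×359.7 = 129.29 tonne/day; concentrate = 230.41 tonne/day.
water reaching the mixer = 34.369 (from concentrate) + 495.5×0.794 = 427.8 tonne/day.
Product flow = 230.41 + 495.5 = 725.91 tonne/day; water fraction = 0.589.

0.589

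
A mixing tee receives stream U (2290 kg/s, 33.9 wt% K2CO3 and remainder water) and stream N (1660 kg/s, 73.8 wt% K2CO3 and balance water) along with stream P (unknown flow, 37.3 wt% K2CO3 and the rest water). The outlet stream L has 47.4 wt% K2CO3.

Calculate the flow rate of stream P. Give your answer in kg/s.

Let P be the unknown flow. Total out = 3950 + P.
K2CO3 balance: 2001.4 + 0.373·P = 0.474·(3950 + P)
(0.373 − 0.474)·P = 0.474×3950 − 2001.4 = -129.09
P = -129.09 / -0.101 = 1278.1 kg/s

1278 kg/s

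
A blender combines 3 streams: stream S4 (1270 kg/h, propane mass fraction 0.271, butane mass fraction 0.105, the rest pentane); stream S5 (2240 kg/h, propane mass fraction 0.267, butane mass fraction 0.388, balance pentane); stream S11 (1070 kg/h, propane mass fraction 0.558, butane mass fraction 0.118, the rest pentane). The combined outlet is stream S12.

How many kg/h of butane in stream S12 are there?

1129 kg/h

butane out = butane in = 1270×0.105 + 2240×0.388 + 1070×0.118 = 1128.7 kg/h.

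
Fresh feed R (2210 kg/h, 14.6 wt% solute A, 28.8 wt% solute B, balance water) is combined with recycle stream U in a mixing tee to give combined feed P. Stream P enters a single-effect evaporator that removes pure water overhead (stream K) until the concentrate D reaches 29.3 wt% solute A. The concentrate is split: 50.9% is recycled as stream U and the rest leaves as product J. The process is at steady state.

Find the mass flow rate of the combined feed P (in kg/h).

Overall solute A balance (none leaves overhead): solute A in fresh feed = solute A in product, i.e. 2210×0.146 = (1−0.509)·D·0.293.
D = 322.66/(0.293×0.491) = 2242.8 kg/h.
Recycle U = 0.509×2242.8 = 1141.6 kg/h.
Combined feed P = 2210 + 1141.6 = 3351.6 kg/h.

3352 kg/h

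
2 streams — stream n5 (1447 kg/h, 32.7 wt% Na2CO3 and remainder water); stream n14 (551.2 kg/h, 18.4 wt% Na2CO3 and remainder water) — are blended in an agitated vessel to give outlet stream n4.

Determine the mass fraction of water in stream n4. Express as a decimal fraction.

0.712

Total flow out = 1447 + 551.2 = 1998.2 kg/h.
water in = 1447×0.673 + 551.2×0.816 = 1423.6 kg/h.
water mass fraction in n4 = 1423.6/1998.2 = 0.712.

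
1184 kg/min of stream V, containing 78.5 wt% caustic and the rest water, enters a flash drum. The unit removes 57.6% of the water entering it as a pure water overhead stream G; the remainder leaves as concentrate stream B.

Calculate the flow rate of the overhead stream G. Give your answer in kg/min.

water entering = 1184×0.215 = 254.56 kg/min; overhead removed = 0.576×254.56 = 146.63 kg/min.

146.6 kg/min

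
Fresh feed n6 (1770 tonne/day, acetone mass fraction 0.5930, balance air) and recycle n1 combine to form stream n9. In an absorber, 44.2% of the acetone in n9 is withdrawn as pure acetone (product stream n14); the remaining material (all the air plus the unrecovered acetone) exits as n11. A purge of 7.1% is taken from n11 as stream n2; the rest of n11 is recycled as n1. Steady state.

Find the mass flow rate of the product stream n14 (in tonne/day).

963.3 tonne/day

acetone in n9: m_A = 1770×0.593 + (1−0.071)·(1−0.442)·m_A, so m_A = 1049.6/0.4816 = 2179.3 tonne/day.
Product n14 = 0.442×2179.3 = 963.27 tonne/day.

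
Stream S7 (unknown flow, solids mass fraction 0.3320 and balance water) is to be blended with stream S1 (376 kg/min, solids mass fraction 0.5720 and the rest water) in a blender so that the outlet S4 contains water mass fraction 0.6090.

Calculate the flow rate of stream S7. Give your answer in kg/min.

1153 kg/min

Let S7 be the unknown flow. Total out = 376 + S7.
water balance: 160.93 + 0.668·S7 = 0.609·(376 + S7)
(0.668 − 0.609)·S7 = 0.609×376 − 160.93 = 68.056
S7 = 68.056 / 0.059 = 1153.5 kg/min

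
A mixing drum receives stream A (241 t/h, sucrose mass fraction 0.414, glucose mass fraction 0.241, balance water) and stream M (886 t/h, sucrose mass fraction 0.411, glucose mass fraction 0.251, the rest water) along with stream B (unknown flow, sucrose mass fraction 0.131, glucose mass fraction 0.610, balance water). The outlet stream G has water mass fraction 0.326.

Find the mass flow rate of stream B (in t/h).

227 t/h

Let B be the unknown flow. Total out = 1127 + B.
water balance: 382.61 + 0.259·B = 0.326·(1127 + B)
(0.259 − 0.326)·B = 0.326×1127 − 382.61 = -15.211
B = -15.211 / -0.067 = 227.03 t/h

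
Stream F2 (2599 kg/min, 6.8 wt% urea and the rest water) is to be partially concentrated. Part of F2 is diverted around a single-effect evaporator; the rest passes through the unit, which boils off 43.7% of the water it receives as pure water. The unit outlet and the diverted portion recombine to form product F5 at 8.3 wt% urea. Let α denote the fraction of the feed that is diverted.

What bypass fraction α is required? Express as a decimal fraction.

All 2599×0.068 = 176.73 kg/min of urea reaches F5, so F5 = 176.73/0.083 = 2129.3 kg/min and vapour = 469.7 kg/min.
The evaporator receives (1−α)·2599 of feed at 0.932 water and removes 0.437 of that water:
0.437×0.932×(1−α)×2599 = 469.7
(1−α) = 469.7/1058.5 = 0.4437;  α = 0.5563.

0.556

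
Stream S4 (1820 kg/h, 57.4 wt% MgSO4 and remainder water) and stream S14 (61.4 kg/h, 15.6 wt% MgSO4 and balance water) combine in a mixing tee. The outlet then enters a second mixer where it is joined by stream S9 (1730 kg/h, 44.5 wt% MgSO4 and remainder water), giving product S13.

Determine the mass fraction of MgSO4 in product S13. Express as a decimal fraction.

Overall, product flow = 3611.4 kg/h.
MgSO4 in = 1820×0.574 + 61.4×0.156 + 1730×0.445 = 1824.1 kg/h.
MgSO4 fraction in S13 = 0.505.

0.505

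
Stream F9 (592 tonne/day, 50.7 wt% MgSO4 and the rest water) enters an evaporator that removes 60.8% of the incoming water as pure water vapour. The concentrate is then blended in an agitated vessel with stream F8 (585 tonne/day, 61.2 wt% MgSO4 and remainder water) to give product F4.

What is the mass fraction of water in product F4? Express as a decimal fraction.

Vapour removed = 0.608×0.493×592 = 177.45 tonne/day; concentrate = 414.55 tonne/day.
water reaching the mixer = 114.41 (from concentrate) + 585×0.388 = 341.39 tonne/day.
Product flow = 414.55 + 585 = 999.55 tonne/day; water fraction = 0.3415.

0.3415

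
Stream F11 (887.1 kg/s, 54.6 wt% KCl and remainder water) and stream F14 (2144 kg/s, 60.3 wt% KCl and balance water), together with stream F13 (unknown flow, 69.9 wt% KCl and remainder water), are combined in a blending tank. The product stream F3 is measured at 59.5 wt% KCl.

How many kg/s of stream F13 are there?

253 kg/s

Let F13 be the unknown flow. Total out = 3031.1 + F13.
KCl balance: 1777.2 + 0.699·F13 = 0.595·(3031.1 + F13)
(0.699 − 0.595)·F13 = 0.595×3031.1 − 1777.2 = 26.316
F13 = 26.316 / 0.104 = 253.04 kg/s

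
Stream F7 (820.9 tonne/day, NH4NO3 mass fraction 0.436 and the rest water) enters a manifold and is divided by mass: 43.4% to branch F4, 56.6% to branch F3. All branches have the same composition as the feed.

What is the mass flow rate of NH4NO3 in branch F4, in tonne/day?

155.3 tonne/day

Branch F4 total = 0.434×820.9 = 356.27 tonne/day.
NH4NO3 in F4 = 0.436×356.27 = 155.33 tonne/day.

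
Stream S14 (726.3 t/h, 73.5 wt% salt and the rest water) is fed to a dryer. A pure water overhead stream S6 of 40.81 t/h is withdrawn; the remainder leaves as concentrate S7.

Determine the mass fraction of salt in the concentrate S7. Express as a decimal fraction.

0.7788

salt is not removed: 726.3×0.735 = 533.83 t/h of salt enters S7.
Concentrate = 726.3 − 40.81 = 685.49 t/h.
Mass fraction = 533.83/685.49 = 0.7788.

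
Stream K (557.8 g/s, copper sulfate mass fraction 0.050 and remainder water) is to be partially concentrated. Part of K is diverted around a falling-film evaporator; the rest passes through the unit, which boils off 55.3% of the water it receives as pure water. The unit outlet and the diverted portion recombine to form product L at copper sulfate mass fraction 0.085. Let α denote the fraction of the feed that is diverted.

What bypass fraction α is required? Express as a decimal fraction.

0.216

All 557.8×0.050 = 27.89 g/s of copper sulfate reaches L, so L = 27.89/0.085 = 328.12 g/s and vapour = 229.68 g/s.
The evaporator receives (1−α)·557.8 of feed at 0.950 water and removes 0.553 of that water:
0.553×0.950×(1−α)×557.8 = 229.68
(1−α) = 229.68/293.04 = 0.7838;  α = 0.2162.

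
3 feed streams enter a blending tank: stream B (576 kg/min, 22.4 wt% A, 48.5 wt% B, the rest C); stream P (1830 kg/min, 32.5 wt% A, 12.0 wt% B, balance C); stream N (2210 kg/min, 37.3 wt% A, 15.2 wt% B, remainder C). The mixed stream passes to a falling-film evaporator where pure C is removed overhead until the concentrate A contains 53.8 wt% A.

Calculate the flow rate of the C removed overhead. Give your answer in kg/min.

1738 kg/min

A entering = 576×0.224 + 1830×0.325 + 2210×0.373 = 1548.1 kg/min.
All A reports to A, so A = 1548.1/0.538 = 2877.5 kg/min.
Total feed = 4616 kg/min; overhead = 4616 − 2877.5 = 1738.5 kg/min.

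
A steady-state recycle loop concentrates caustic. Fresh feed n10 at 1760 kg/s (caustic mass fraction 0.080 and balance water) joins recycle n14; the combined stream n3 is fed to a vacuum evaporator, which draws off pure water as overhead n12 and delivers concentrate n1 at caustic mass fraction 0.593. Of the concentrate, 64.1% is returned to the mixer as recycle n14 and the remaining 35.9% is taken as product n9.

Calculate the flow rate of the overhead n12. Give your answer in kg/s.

1523 kg/s

Overall caustic balance (none leaves overhead): caustic in fresh feed = caustic in product, i.e. 1760×0.080 = (1−0.641)·n1·0.593.
n1 = 140.8/(0.593×0.359) = 661.38 kg/s.
Recycle n14 = 0.641×661.38 = 423.95 kg/s.
Combined feed n3 = 1760 + 423.95 = 2183.9 kg/s.
Overhead n12 = n3 − n1 = 2183.9 − 661.38 = 1522.6 kg/s.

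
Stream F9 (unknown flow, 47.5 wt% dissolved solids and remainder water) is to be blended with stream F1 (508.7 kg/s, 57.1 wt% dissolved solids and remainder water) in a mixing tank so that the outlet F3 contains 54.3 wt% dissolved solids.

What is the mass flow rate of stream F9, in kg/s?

209.5 kg/s

Let F9 be the unknown flow. Total out = 508.7 + F9.
dissolved solids balance: 290.47 + 0.475·F9 = 0.543·(508.7 + F9)
(0.475 − 0.543)·F9 = 0.543×508.7 − 290.47 = -14.244
F9 = -14.244 / -0.068 = 209.46 kg/s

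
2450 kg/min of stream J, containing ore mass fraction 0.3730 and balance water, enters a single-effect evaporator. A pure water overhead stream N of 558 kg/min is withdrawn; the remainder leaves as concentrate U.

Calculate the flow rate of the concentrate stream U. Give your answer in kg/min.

1892 kg/min

Concentrate = 2450 − 558 = 1892 kg/min.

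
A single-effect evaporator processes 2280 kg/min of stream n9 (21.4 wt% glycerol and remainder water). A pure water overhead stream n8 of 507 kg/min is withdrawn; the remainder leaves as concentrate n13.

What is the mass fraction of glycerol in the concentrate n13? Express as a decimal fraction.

0.275

glycerol is not removed: 2280×0.214 = 487.92 kg/min of glycerol enters n13.
Concentrate = 2280 − 507 = 1773 kg/min.
Mass fraction = 487.92/1773 = 0.275.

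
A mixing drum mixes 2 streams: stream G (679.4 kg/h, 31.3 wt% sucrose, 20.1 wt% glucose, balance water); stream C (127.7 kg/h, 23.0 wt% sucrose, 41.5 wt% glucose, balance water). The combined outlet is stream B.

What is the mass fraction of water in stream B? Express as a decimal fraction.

Total flow out = 679.4 + 127.7 = 807.1 kg/h.
water in = 679.4×0.486 + 127.7×0.355 = 375.52 kg/h.
water mass fraction in B = 375.52/807.1 = 0.4653.

0.4653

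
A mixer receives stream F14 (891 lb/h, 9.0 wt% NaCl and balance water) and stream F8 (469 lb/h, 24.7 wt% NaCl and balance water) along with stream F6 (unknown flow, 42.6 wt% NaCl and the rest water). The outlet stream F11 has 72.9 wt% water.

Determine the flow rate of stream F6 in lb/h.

Let F6 be the unknown flow. Total out = 1360 + F6.
water balance: 1164 + 0.574·F6 = 0.729·(1360 + F6)
(0.574 − 0.729)·F6 = 0.729×1360 − 1164 = -172.53
F6 = -172.53 / -0.155 = 1113.1 lb/h

1113 lb/h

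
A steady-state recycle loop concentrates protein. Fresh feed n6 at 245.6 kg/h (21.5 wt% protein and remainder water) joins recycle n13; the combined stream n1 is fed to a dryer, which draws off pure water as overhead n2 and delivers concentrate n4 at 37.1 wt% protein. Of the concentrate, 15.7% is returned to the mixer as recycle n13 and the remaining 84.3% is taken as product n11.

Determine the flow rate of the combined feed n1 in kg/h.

Overall protein balance (none leaves overhead): protein in fresh feed = protein in product, i.e. 245.6×0.215 = (1−0.157)·n4·0.371.
n4 = 52.804/(0.371×0.843) = 168.84 kg/h.
Recycle n13 = 0.157×168.84 = 26.507 kg/h.
Combined feed n1 = 245.6 + 26.507 = 272.11 kg/h.

272.1 kg/h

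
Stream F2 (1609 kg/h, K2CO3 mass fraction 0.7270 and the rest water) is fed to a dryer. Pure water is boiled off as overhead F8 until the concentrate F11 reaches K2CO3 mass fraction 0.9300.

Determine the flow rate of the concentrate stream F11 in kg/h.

1258 kg/h

K2CO3 is conserved: 1609×0.727 = 1169.7 kg/h all reports to the concentrate.
Concentrate = 1169.7/(target fraction) = 1257.8 kg/h.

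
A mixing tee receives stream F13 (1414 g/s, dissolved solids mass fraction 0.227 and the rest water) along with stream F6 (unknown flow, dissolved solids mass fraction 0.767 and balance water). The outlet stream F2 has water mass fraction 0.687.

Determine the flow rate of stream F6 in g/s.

Let F6 be the unknown flow. Total out = 1414 + F6.
water balance: 1093 + 0.233·F6 = 0.687·(1414 + F6)
(0.233 − 0.687)·F6 = 0.687×1414 − 1093 = -121.6
F6 = -121.6 / -0.454 = 267.85 g/s

267.9 g/s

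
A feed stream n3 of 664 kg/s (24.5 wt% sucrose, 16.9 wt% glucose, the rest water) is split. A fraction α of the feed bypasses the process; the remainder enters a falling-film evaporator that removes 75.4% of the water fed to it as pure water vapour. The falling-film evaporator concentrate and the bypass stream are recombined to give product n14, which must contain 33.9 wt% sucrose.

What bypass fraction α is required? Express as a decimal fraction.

0.372

All 664×0.245 = 162.68 kg/s of sucrose reaches n14, so n14 = 162.68/0.339 = 479.88 kg/s and vapour = 184.12 kg/s.
The evaporator receives (1−α)·664 of feed at 0.586 water and removes 0.754 of that water:
0.754×0.586×(1−α)×664 = 184.12
(1−α) = 184.12/293.38 = 0.6276;  α = 0.3724.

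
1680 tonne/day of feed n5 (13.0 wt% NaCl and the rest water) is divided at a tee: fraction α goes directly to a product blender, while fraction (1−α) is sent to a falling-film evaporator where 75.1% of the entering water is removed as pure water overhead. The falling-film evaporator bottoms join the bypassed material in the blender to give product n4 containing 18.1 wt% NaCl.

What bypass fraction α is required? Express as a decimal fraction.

0.569

All 1680×0.130 = 218.4 tonne/day of NaCl reaches n4, so n4 = 218.4/0.181 = 1206.6 tonne/day and vapour = 473.37 tonne/day.
The evaporator receives (1−α)·1680 of feed at 0.870 water and removes 0.751 of that water:
0.751×0.870×(1−α)×1680 = 473.37
(1−α) = 473.37/1097.7 = 0.4313;  α = 0.5687.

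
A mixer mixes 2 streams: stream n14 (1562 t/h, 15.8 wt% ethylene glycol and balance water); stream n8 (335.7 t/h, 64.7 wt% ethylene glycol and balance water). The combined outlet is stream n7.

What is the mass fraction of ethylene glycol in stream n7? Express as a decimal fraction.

Total flow out = 1562 + 335.7 = 1897.7 t/h.
ethylene glycol in = 1562×0.158 + 335.7×0.647 = 463.99 t/h.
ethylene glycol mass fraction in n7 = 463.99/1897.7 = 0.245.

0.245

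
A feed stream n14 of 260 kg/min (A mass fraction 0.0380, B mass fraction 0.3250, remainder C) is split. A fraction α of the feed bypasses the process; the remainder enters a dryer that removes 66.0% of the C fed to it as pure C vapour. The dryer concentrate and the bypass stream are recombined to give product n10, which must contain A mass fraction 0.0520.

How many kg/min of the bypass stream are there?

All 260×0.038 = 9.88 kg/min of A reaches n10, so n10 = 9.88/0.052 = 190 kg/min and vapour = 70 kg/min.
The evaporator receives (1−α)·260 of feed at 0.637 C and removes 0.660 of that C:
0.660×0.637×(1−α)×260 = 70
(1−α) = 70/109.31 = 0.6404;  α = 0.3596.
Bypass flow = 0.3596×260 = 93.5 kg/min.

93.5 kg/min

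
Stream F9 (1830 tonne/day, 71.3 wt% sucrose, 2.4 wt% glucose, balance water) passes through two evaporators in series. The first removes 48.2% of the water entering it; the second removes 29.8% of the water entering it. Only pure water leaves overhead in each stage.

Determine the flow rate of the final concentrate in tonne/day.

1524 tonne/day

water in feed = 1830×0.263 = 481.29 tonne/day.
After stage 1: water left = (1−0.482)×481.29 = 249.31; stream total = 1598 tonne/day.
After stage 2: water left = (1−0.298)×249.31 = 175.01; final concentrate = 1523.7 tonne/day.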